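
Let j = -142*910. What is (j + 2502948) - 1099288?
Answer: 1274440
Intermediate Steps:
j = -129220
(j + 2502948) - 1099288 = (-129220 + 2502948) - 1099288 = 2373728 - 1099288 = 1274440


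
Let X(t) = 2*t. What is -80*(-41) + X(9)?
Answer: 3298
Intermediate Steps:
-80*(-41) + X(9) = -80*(-41) + 2*9 = 3280 + 18 = 3298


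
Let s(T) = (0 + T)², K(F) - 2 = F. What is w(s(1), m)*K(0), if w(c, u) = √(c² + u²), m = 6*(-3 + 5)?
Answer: 2*√145 ≈ 24.083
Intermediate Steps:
K(F) = 2 + F
s(T) = T²
m = 12 (m = 6*2 = 12)
w(s(1), m)*K(0) = √((1²)² + 12²)*(2 + 0) = √(1² + 144)*2 = √(1 + 144)*2 = √145*2 = 2*√145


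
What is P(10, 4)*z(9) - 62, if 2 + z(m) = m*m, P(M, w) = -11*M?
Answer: -8752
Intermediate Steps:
z(m) = -2 + m² (z(m) = -2 + m*m = -2 + m²)
P(10, 4)*z(9) - 62 = (-11*10)*(-2 + 9²) - 62 = -110*(-2 + 81) - 62 = -110*79 - 62 = -8690 - 62 = -8752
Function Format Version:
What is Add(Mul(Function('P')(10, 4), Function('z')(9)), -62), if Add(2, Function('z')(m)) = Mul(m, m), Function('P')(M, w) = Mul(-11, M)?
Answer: -8752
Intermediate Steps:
Function('z')(m) = Add(-2, Pow(m, 2)) (Function('z')(m) = Add(-2, Mul(m, m)) = Add(-2, Pow(m, 2)))
Add(Mul(Function('P')(10, 4), Function('z')(9)), -62) = Add(Mul(Mul(-11, 10), Add(-2, Pow(9, 2))), -62) = Add(Mul(-110, Add(-2, 81)), -62) = Add(Mul(-110, 79), -62) = Add(-8690, -62) = -8752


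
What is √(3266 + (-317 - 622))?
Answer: √2327 ≈ 48.239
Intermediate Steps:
√(3266 + (-317 - 622)) = √(3266 - 939) = √2327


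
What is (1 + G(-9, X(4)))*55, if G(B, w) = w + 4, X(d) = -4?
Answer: 55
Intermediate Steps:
G(B, w) = 4 + w
(1 + G(-9, X(4)))*55 = (1 + (4 - 4))*55 = (1 + 0)*55 = 1*55 = 55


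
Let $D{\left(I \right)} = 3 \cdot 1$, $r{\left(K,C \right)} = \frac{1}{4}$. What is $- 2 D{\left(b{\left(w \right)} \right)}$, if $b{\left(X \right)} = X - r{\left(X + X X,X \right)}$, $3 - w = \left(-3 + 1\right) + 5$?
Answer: $-6$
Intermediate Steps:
$r{\left(K,C \right)} = \frac{1}{4}$
$w = 0$ ($w = 3 - \left(\left(-3 + 1\right) + 5\right) = 3 - \left(-2 + 5\right) = 3 - 3 = 0$)
$b{\left(X \right)} = - \frac{1}{4} + X$ ($b{\left(X \right)} = X - \frac{1}{4} = - \frac{1}{4} + X$)
$D{\left(I \right)} = 3$
$- 2 D{\left(b{\left(w \right)} \right)} = \left(-2\right) 3 = -6$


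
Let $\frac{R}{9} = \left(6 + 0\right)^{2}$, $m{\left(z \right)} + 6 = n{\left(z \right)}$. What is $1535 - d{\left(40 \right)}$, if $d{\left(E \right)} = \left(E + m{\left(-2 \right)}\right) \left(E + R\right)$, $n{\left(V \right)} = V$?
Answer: $-10113$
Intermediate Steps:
$m{\left(z \right)} = -6 + z$
$R = 324$ ($R = 9 \left(6 + 0\right)^{2} = 9 \cdot 6^{2} = 9 \cdot 36 = 324$)
$d{\left(E \right)} = \left(-8 + E\right) \left(324 + E\right)$ ($d{\left(E \right)} = \left(E - 8\right) \left(E + 324\right) = \left(E - 8\right) \left(324 + E\right) = \left(-8 + E\right) \left(324 + E\right)$)
$1535 - d{\left(40 \right)} = 1535 - \left(-2592 + 40^{2} + 316 \cdot 40\right) = 1535 - \left(-2592 + 1600 + 12640\right) = 1535 - 11648 = -10113$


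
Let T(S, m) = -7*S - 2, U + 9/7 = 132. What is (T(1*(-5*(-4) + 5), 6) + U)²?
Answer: 104976/49 ≈ 2142.4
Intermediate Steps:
U = 915/7 (U = -9/7 + 132 = 915/7 ≈ 130.71)
T(S, m) = -2 - 7*S
(T(1*(-5*(-4) + 5), 6) + U)² = ((-2 - 7*(-5*(-4) + 5)) + 915/7)² = ((-2 - 7*(20 + 5)) + 915/7)² = ((-2 - 7*25) + 915/7)² = ((-2 - 175) + 915/7)² = (-177 + 915/7)² = (-324/7)² = 104976/49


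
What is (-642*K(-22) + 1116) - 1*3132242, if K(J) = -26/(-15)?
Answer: -15661194/5 ≈ -3.1322e+6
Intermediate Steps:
K(J) = 26/15 (K(J) = -26*(-1/15) = 26/15)
(-642*K(-22) + 1116) - 1*3132242 = (-642*26/15 + 1116) - 1*3132242 = (-5564/5 + 1116) - 3132242 = 16/5 - 3132242 = -15661194/5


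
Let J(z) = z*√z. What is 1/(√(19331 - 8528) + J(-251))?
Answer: 1/(√10803 - 251*I*√251) ≈ 6.568e-6 + 0.0002513*I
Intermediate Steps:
J(z) = z^(3/2)
1/(√(19331 - 8528) + J(-251)) = 1/(√(19331 - 8528) + (-251)^(3/2)) = 1/(√10803 - 251*I*√251)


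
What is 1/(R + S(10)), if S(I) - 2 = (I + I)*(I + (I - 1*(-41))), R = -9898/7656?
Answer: 3828/4672867 ≈ 0.00081920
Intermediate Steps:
R = -4949/3828 (R = -9898*1/7656 = -4949/3828 ≈ -1.2928)
S(I) = 2 + 2*I*(41 + 2*I) (S(I) = 2 + (I + I)*(I + (I - 1*(-41))) = 2 + (2*I)*(I + (I + 41)) = 2 + (2*I)*(I + (41 + I)) = 2 + (2*I)*(41 + 2*I) = 2 + 2*I*(41 + 2*I))
1/(R + S(10)) = 1/(-4949/3828 + (2 + 4*10**2 + 82*10)) = 1/(-4949/3828 + (2 + 4*100 + 820)) = 1/(-4949/3828 + (2 + 400 + 820)) = 1/(-4949/3828 + 1222) = 1/(4672867/3828) = 3828/4672867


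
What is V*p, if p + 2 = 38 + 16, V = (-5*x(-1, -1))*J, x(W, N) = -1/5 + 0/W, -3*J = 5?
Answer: -260/3 ≈ -86.667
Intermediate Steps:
J = -5/3 (J = -1/3*5 = -5/3 ≈ -1.6667)
x(W, N) = -1/5 (x(W, N) = -1*1/5 + 0 = -1/5 + 0 = -1/5)
V = -5/3 (V = -5*(-1/5)*(-5/3) = 1*(-5/3) = -5/3 ≈ -1.6667)
p = 52 (p = -2 + (38 + 16) = -2 + 54 = 52)
V*p = -5/3*52 = -260/3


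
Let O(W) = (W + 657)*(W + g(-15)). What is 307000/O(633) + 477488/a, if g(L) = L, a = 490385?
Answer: 26560558918/19547236485 ≈ 1.3588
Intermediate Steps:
O(W) = (-15 + W)*(657 + W) (O(W) = (W + 657)*(W - 15) = (657 + W)*(-15 + W) = (-15 + W)*(657 + W))
307000/O(633) + 477488/a = 307000/(-9855 + 633**2 + 642*633) + 477488/490385 = 307000/(-9855 + 400689 + 406386) + 477488*(1/490385) = 307000/797220 + 477488/490385 = 307000*(1/797220) + 477488/490385 = 15350/39861 + 477488/490385 = 26560558918/19547236485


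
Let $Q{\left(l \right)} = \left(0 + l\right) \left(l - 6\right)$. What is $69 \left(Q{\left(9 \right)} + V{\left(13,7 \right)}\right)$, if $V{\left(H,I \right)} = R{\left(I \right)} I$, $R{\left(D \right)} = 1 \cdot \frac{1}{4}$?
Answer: $\frac{7935}{4} \approx 1983.8$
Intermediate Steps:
$R{\left(D \right)} = \frac{1}{4}$ ($R{\left(D \right)} = 1 \cdot \frac{1}{4} = \frac{1}{4}$)
$Q{\left(l \right)} = l \left(-6 + l\right)$
$V{\left(H,I \right)} = \frac{I}{4}$
$69 \left(Q{\left(9 \right)} + V{\left(13,7 \right)}\right) = 69 \left(9 \left(-6 + 9\right) + \frac{1}{4} \cdot 7\right) = 69 \left(9 \cdot 3 + \frac{7}{4}\right) = 69 \left(27 + \frac{7}{4}\right) = 69 \cdot \frac{115}{4} = \frac{7935}{4}$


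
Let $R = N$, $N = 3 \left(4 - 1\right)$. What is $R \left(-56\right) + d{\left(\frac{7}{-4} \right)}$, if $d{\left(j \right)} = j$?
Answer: $- \frac{2023}{4} \approx -505.75$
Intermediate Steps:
$N = 9$ ($N = 3 \cdot 3 = 9$)
$R = 9$
$R \left(-56\right) + d{\left(\frac{7}{-4} \right)} = 9 \left(-56\right) + \frac{7}{-4} = -504 + 7 \left(- \frac{1}{4}\right) = -504 - \frac{7}{4} = - \frac{2023}{4}$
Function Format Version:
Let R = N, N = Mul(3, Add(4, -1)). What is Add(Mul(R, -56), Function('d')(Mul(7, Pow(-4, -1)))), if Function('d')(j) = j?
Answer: Rational(-2023, 4) ≈ -505.75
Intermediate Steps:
N = 9 (N = Mul(3, 3) = 9)
R = 9
Add(Mul(R, -56), Function('d')(Mul(7, Pow(-4, -1)))) = Add(Mul(9, -56), Mul(7, Pow(-4, -1))) = Add(-504, Mul(7, Rational(-1, 4))) = Add(-504, Rational(-7, 4)) = Rational(-2023, 4)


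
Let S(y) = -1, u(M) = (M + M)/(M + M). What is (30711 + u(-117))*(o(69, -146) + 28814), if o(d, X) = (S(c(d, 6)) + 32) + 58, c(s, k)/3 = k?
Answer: 887668936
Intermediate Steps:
u(M) = 1 (u(M) = (2*M)/((2*M)) = (2*M)*(1/(2*M)) = 1)
c(s, k) = 3*k
o(d, X) = 89 (o(d, X) = (-1 + 32) + 58 = 31 + 58 = 89)
(30711 + u(-117))*(o(69, -146) + 28814) = (30711 + 1)*(89 + 28814) = 30712*28903 = 887668936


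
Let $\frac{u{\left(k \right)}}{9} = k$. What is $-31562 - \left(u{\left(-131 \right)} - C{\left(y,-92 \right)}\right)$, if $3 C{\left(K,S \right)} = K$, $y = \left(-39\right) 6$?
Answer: $-30461$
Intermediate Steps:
$y = -234$
$C{\left(K,S \right)} = \frac{K}{3}$
$u{\left(k \right)} = 9 k$
$-31562 - \left(u{\left(-131 \right)} - C{\left(y,-92 \right)}\right) = -31562 - \left(9 \left(-131\right) - \frac{1}{3} \left(-234\right)\right) = -31562 - \left(-1179 - -78\right) = -31562 - \left(-1179 + 78\right) = -31562 - -1101 = -31562 + 1101 = -30461$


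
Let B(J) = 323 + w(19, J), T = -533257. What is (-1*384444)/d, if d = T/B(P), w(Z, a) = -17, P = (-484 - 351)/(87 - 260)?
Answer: 117639864/533257 ≈ 220.61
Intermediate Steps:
P = 835/173 (P = -835/(-173) = -835*(-1/173) = 835/173 ≈ 4.8266)
B(J) = 306 (B(J) = 323 - 17 = 306)
d = -533257/306 ≈ -1742.7
(-1*384444)/d = (-1*384444)/(-533257/306) = -384444*(-306/533257) = 117639864/533257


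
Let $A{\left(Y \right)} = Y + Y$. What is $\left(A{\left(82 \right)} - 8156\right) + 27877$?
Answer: $19885$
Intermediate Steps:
$A{\left(Y \right)} = 2 Y$
$\left(A{\left(82 \right)} - 8156\right) + 27877 = \left(2 \cdot 82 - 8156\right) + 27877 = \left(164 - 8156\right) + 27877 = -7992 + 27877 = 19885$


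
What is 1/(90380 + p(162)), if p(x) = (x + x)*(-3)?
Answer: 1/89408 ≈ 1.1185e-5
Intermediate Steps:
p(x) = -6*x (p(x) = (2*x)*(-3) = -6*x)
1/(90380 + p(162)) = 1/(90380 - 6*162) = 1/(90380 - 972) = 1/89408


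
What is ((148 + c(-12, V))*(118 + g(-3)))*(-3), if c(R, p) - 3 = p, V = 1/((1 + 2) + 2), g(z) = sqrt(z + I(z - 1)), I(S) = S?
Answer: -267624/5 - 2268*I*sqrt(7)/5 ≈ -53525.0 - 1200.1*I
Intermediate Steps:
g(z) = sqrt(-1 + 2*z) (g(z) = sqrt(z + (z - 1)) = sqrt(z + (-1 + z)) = sqrt(-1 + 2*z))
V = 1/5 (V = 1/(3 + 2) = 1/5 ≈ 0.20000)
c(R, p) = 3 + p
((148 + c(-12, V))*(118 + g(-3)))*(-3) = ((148 + (3 + 1/5))*(118 + sqrt(-1 + 2*(-3))))*(-3) = ((148 + 16/5)*(118 + sqrt(-1 - 6)))*(-3) = (756*(118 + sqrt(-7))/5)*(-3) = (756*(118 + I*sqrt(7))/5)*(-3) = (89208/5 + 756*I*sqrt(7)/5)*(-3) = -267624/5 - 2268*I*sqrt(7)/5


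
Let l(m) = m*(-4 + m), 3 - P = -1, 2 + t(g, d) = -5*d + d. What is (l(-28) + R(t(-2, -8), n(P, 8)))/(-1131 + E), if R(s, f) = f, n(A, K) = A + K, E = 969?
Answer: -454/81 ≈ -5.6049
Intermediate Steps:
t(g, d) = -2 - 4*d (t(g, d) = -2 + (-5*d + d) = -2 - 4*d)
P = 4 (P = 3 - 1*(-1) = 3 + 1 = 4)
(l(-28) + R(t(-2, -8), n(P, 8)))/(-1131 + E) = (-28*(-4 - 28) + (4 + 8))/(-1131 + 969) = (-28*(-32) + 12)/(-162) = (896 + 12)*(-1/162) = 908*(-1/162) = -454/81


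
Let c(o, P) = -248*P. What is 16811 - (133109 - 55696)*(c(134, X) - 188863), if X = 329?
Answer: 20936749726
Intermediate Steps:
16811 - (133109 - 55696)*(c(134, X) - 188863) = 16811 - (133109 - 55696)*(-248*329 - 188863) = 16811 - 77413*(-81592 - 188863) = 16811 - 77413*(-270455) = 16811 - 1*(-20936732915) = 16811 + 20936732915 = 20936749726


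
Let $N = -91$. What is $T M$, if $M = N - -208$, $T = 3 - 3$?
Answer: $0$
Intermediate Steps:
$T = 0$
$M = 117$ ($M = -91 - -208 = -91 + 208 = 117$)
$T M = 0 \cdot 117 = 0$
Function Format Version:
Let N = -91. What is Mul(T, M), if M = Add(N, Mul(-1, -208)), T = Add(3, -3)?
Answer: 0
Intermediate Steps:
T = 0
M = 117 (M = Add(-91, Mul(-1, -208)) = Add(-91, 208) = 117)
Mul(T, M) = Mul(0, 117) = 0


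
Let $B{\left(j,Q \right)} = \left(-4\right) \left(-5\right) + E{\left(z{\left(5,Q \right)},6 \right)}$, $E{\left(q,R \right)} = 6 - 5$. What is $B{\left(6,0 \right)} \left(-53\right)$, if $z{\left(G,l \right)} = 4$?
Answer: $-1113$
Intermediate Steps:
$E{\left(q,R \right)} = 1$
$B{\left(j,Q \right)} = 21$ ($B{\left(j,Q \right)} = \left(-4\right) \left(-5\right) + 1 = 20 + 1 = 21$)
$B{\left(6,0 \right)} \left(-53\right) = 21 \left(-53\right) = -1113$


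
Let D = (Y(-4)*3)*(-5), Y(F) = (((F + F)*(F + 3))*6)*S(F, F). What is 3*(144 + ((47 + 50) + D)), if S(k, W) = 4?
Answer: -7917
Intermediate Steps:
Y(F) = 48*F*(3 + F) (Y(F) = (((F + F)*(F + 3))*6)*4 = (((2*F)*(3 + F))*6)*4 = ((2*F*(3 + F))*6)*4 = (12*F*(3 + F))*4 = 48*F*(3 + F))
D = -2880 (D = ((48*(-4)*(3 - 4))*3)*(-5) = ((48*(-4)*(-1))*3)*(-5) = (192*3)*(-5) = 576*(-5) = -2880)
3*(144 + ((47 + 50) + D)) = 3*(144 + ((47 + 50) - 2880)) = 3*(144 + (97 - 2880)) = 3*(144 - 2783) = 3*(-2639) = -7917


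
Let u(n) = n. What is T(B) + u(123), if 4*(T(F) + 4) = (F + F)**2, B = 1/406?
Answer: 19615485/164836 ≈ 119.00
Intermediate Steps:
B = 1/406 ≈ 0.0024631
T(F) = -4 + F**2 (T(F) = -4 + (F + F)**2/4 = -4 + (2*F)**2/4 = -4 + (4*F**2)/4 = -4 + F**2)
T(B) + u(123) = (-4 + (1/406)**2) + 123 = (-4 + 1/164836) + 123 = -659343/164836 + 123 = 19615485/164836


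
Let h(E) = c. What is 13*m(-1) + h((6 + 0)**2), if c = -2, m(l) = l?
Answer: -15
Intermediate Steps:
h(E) = -2
13*m(-1) + h((6 + 0)**2) = 13*(-1) - 2 = -13 - 2 = -15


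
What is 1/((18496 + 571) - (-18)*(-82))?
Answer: 1/17591 ≈ 5.6847e-5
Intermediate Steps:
1/((18496 + 571) - (-18)*(-82)) = 1/(19067 - 1*1476) = 1/(19067 - 1476) = 1/17591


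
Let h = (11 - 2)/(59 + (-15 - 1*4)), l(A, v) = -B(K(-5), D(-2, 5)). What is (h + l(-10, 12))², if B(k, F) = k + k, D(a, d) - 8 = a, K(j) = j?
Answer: 167281/1600 ≈ 104.55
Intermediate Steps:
D(a, d) = 8 + a
B(k, F) = 2*k
l(A, v) = 10 (l(A, v) = -2*(-5) = -1*(-10) = 10)
h = 9/40 (h = 9/(59 + (-15 - 4)) = 9/(59 - 19) = 9/40 ≈ 0.22500)
(h + l(-10, 12))² = (9/40 + 10)² = (409/40)² = 167281/1600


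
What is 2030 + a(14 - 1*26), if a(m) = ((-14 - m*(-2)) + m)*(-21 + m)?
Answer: 3680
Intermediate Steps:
a(m) = (-21 + m)*(-14 + 3*m) (a(m) = ((-14 - (-2)*m) + m)*(-21 + m) = ((-14 + 2*m) + m)*(-21 + m) = (-14 + 3*m)*(-21 + m) = (-21 + m)*(-14 + 3*m))
2030 + a(14 - 1*26) = 2030 + (294 - 77*(14 - 1*26) + 3*(14 - 1*26)**2) = 2030 + (294 - 77*(14 - 26) + 3*(14 - 26)**2) = 2030 + (294 - 77*(-12) + 3*(-12)**2) = 2030 + (294 + 924 + 3*144) = 2030 + (294 + 924 + 432) = 2030 + 1650 = 3680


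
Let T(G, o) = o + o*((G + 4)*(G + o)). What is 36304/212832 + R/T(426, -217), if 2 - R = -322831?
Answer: 1902653777/12353128434 ≈ 0.15402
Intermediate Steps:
R = 322833 (R = 2 - 1*(-322831) = 2 + 322831 = 322833)
T(G, o) = o + o*(4 + G)*(G + o) (T(G, o) = o + o*((4 + G)*(G + o)) = o + o*(4 + G)*(G + o))
36304/212832 + R/T(426, -217) = 36304/212832 + 322833/((-217*(1 + 426² + 4*426 + 4*(-217) + 426*(-217)))) = 36304*(1/212832) + 322833/((-217*(1 + 181476 + 1704 - 868 - 92442))) = 2269/13302 + 322833/((-217*89871)) = 2269/13302 + 322833/(-19502007) = 2269/13302 + 322833*(-1/19502007) = 2269/13302 - 15373/928667 = 1902653777/12353128434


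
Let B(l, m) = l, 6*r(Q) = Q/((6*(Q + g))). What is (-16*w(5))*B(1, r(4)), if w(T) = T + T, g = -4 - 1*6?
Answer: -160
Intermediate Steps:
g = -10 (g = -4 - 6 = -10)
r(Q) = Q/(6*(-60 + 6*Q)) (r(Q) = (Q/((6*(Q - 10))))/6 = (Q/((6*(-10 + Q))))/6 = (Q/(-60 + 6*Q))/6 = Q/(6*(-60 + 6*Q)))
w(T) = 2*T
(-16*w(5))*B(1, r(4)) = -32*5*1 = -16*10*1 = -160*1 = -160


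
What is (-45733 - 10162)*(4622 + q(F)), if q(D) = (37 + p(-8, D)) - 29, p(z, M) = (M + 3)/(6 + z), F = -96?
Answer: -522785935/2 ≈ -2.6139e+8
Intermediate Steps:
p(z, M) = (3 + M)/(6 + z)
q(D) = 13/2 - D/2 (q(D) = (37 + (3 + D)/(6 - 8)) - 29 = (37 + (3 + D)/(-2)) - 29 = (37 - (3 + D)/2) - 29 = (37 + (-3/2 - D/2)) - 29 = (71/2 - D/2) - 29 = 13/2 - D/2)
(-45733 - 10162)*(4622 + q(F)) = (-45733 - 10162)*(4622 + (13/2 - ½*(-96))) = -55895*(4622 + (13/2 + 48)) = -55895*(4622 + 109/2) = -55895*9353/2 = -522785935/2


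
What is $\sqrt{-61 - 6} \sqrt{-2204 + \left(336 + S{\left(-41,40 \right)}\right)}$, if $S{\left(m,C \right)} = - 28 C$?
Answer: $- 6 \sqrt{5561} \approx -447.43$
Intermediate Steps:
$\sqrt{-61 - 6} \sqrt{-2204 + \left(336 + S{\left(-41,40 \right)}\right)} = \sqrt{-61 - 6} \sqrt{-2204 + \left(336 - 1120\right)} = \sqrt{-67} \sqrt{-2204 + \left(336 - 1120\right)} = i \sqrt{67} \sqrt{-2204 - 784} = i \sqrt{67} \sqrt{-2988} = i \sqrt{67} \cdot 6 i \sqrt{83} = - 6 \sqrt{5561}$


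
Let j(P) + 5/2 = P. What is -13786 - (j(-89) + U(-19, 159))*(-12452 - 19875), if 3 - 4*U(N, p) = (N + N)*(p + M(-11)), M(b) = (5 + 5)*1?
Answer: 195814149/4 ≈ 4.8954e+7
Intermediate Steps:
j(P) = -5/2 + P
M(b) = 10 (M(b) = 10*1 = 10)
U(N, p) = 3/4 - N*(10 + p)/2 (U(N, p) = 3/4 - (N + N)*(p + 10)/4 = 3/4 - 2*N*(10 + p)/4 = 3/4 - N*(10 + p)/2)
-13786 - (j(-89) + U(-19, 159))*(-12452 - 19875) = -13786 - ((-5/2 - 89) + (3/4 - 5*(-19) - 1/2*(-19)*159))*(-12452 - 19875) = -13786 - (-183/2 + (3/4 + 95 + 3021/2))*(-32327) = -13786 - (-183/2 + 6425/4)*(-32327) = -13786 - 6059*(-32327)/4 = -13786 - 1*(-195869293/4) = -13786 + 195869293/4 = 195814149/4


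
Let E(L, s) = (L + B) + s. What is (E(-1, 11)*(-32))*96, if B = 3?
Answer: -39936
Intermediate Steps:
E(L, s) = 3 + L + s (E(L, s) = (L + 3) + s = (3 + L) + s = 3 + L + s)
(E(-1, 11)*(-32))*96 = ((3 - 1 + 11)*(-32))*96 = (13*(-32))*96 = -416*96 = -39936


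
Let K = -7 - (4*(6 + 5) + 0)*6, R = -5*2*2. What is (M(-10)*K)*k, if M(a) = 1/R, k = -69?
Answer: -18699/20 ≈ -934.95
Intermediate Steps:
R = -20 (R = -10*2 = -20)
M(a) = -1/20 (M(a) = 1/(-20) = -1/20)
K = -271 (K = -7 - (4*11 + 0)*6 = -7 - (44 + 0)*6 = -7 - 44*6 = -7 - 1*264 = -7 - 264 = -271)
(M(-10)*K)*k = -1/20*(-271)*(-69) = (271/20)*(-69) = -18699/20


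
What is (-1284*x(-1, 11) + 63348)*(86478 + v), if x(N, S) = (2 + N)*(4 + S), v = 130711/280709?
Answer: 97295336720904/25519 ≈ 3.8127e+9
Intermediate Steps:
v = 130711/280709 (v = 130711*(1/280709) = 130711/280709 ≈ 0.46565)
(-1284*x(-1, 11) + 63348)*(86478 + v) = (-1284*(8 + 2*11 + 4*(-1) - 1*11) + 63348)*(86478 + 130711/280709) = (-1284*(8 + 22 - 4 - 11) + 63348)*(24275283613/280709) = (-1284*15 + 63348)*(24275283613/280709) = (-19260 + 63348)*(24275283613/280709) = 44088*(24275283613/280709) = 97295336720904/25519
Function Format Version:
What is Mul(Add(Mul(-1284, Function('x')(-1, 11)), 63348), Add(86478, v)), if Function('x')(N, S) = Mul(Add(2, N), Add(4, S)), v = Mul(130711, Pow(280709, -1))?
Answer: Rational(97295336720904, 25519) ≈ 3.8127e+9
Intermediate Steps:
v = Rational(130711, 280709) (v = Mul(130711, Rational(1, 280709)) = Rational(130711, 280709) ≈ 0.46565)
Mul(Add(Mul(-1284, Function('x')(-1, 11)), 63348), Add(86478, v)) = Mul(Add(Mul(-1284, Add(8, Mul(2, 11), Mul(4, -1), Mul(-1, 11))), 63348), Add(86478, Rational(130711, 280709))) = Mul(Add(Mul(-1284, Add(8, 22, -4, -11)), 63348), Rational(24275283613, 280709)) = Mul(Add(Mul(-1284, 15), 63348), Rational(24275283613, 280709)) = Mul(Add(-19260, 63348), Rational(24275283613, 280709)) = Mul(44088, Rational(24275283613, 280709)) = Rational(97295336720904, 25519)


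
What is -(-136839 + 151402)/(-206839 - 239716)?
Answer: 14563/446555 ≈ 0.032612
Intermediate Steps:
-(-136839 + 151402)/(-206839 - 239716) = -14563/(-446555) = -14563*(-1)/446555 = -1*(-14563/446555) = 14563/446555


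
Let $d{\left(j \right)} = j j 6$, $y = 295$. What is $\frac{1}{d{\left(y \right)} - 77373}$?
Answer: $\frac{1}{444777} \approx 2.2483 \cdot 10^{-6}$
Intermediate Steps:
$d{\left(j \right)} = 6 j^{2}$ ($d{\left(j \right)} = j^{2} \cdot 6 = 6 j^{2}$)
$\frac{1}{d{\left(y \right)} - 77373} = \frac{1}{6 \cdot 295^{2} - 77373} = \frac{1}{6 \cdot 87025 - 77373} = \frac{1}{522150 - 77373} = \frac{1}{444777}$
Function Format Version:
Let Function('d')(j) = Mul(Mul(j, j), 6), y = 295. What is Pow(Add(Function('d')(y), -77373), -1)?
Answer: Rational(1, 444777) ≈ 2.2483e-6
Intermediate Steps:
Function('d')(j) = Mul(6, Pow(j, 2)) (Function('d')(j) = Mul(Pow(j, 2), 6) = Mul(6, Pow(j, 2)))
Pow(Add(Function('d')(y), -77373), -1) = Pow(Add(Mul(6, Pow(295, 2)), -77373), -1) = Pow(Add(Mul(6, 87025), -77373), -1) = Pow(Add(522150, -77373), -1) = Pow(444777, -1) = Rational(1, 444777)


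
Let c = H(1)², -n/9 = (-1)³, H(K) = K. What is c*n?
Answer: 9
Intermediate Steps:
n = 9 (n = -9*(-1)³ = -9*(-1) = 9)
c = 1 (c = 1² = 1)
c*n = 1*9 = 9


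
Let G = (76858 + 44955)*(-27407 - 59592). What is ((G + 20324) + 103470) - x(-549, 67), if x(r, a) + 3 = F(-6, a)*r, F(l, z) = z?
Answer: -10597448607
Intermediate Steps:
G = -10597609187 (G = 121813*(-86999) = -10597609187)
x(r, a) = -3 + a*r
((G + 20324) + 103470) - x(-549, 67) = ((-10597609187 + 20324) + 103470) - (-3 + 67*(-549)) = (-10597588863 + 103470) - (-3 - 36783) = -10597485393 - 1*(-36786) = -10597485393 + 36786 = -10597448607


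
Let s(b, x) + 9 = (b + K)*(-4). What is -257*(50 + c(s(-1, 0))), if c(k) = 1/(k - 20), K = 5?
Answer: -577993/45 ≈ -12844.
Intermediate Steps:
s(b, x) = -29 - 4*b (s(b, x) = -9 + (b + 5)*(-4) = -9 + (5 + b)*(-4) = -9 + (-20 - 4*b) = -29 - 4*b)
c(k) = 1/(-20 + k)
-257*(50 + c(s(-1, 0))) = -257*(50 + 1/(-20 + (-29 - 4*(-1)))) = -257*(50 + 1/(-20 + (-29 + 4))) = -257*(50 + 1/(-20 - 25)) = -257*(50 + 1/(-45)) = -257*(50 - 1/45) = -257*2249/45 = -577993/45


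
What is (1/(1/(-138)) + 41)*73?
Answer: -7081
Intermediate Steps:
(1/(1/(-138)) + 41)*73 = (1/(-1/138) + 41)*73 = (-138 + 41)*73 = -97*73 = -7081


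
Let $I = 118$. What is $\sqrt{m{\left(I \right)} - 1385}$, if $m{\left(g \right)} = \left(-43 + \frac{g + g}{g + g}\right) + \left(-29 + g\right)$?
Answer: $i \sqrt{1338} \approx 36.579 i$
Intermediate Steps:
$m{\left(g \right)} = -71 + g$ ($m{\left(g \right)} = \left(-43 + \frac{2 g}{2 g}\right) + \left(-29 + g\right) = \left(-43 + 2 g \frac{1}{2 g}\right) + \left(-29 + g\right) = \left(-43 + 1\right) + \left(-29 + g\right) = -42 + \left(-29 + g\right) = -71 + g$)
$\sqrt{m{\left(I \right)} - 1385} = \sqrt{\left(-71 + 118\right) - 1385} = \sqrt{47 - 1385} = \sqrt{-1338} = i \sqrt{1338}$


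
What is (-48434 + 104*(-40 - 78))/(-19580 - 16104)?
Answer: 30353/17842 ≈ 1.7012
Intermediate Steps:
(-48434 + 104*(-40 - 78))/(-19580 - 16104) = (-48434 + 104*(-118))/(-35684) = (-48434 - 12272)*(-1/35684) = -60706*(-1/35684) = 30353/17842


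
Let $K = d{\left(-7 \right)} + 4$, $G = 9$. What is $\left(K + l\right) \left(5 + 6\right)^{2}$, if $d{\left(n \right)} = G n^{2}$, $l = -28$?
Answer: $50457$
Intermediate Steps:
$d{\left(n \right)} = 9 n^{2}$
$K = 445$ ($K = 9 \left(-7\right)^{2} + 4 = 9 \cdot 49 + 4 = 441 + 4 = 445$)
$\left(K + l\right) \left(5 + 6\right)^{2} = \left(445 - 28\right) \left(5 + 6\right)^{2} = 417 \cdot 11^{2} = 417 \cdot 121 = 50457$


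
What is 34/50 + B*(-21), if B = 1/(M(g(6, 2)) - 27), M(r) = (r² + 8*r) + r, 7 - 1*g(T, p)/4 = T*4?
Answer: 13444/19925 ≈ 0.67473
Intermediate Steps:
g(T, p) = 28 - 16*T (g(T, p) = 28 - 4*T*4 = 28 - 16*T)
M(r) = r² + 9*r
B = 1/3985 (B = 1/((28 - 16*6)*(9 + (28 - 16*6)) - 27) = 1/((28 - 96)*(9 + (28 - 96)) - 27) = 1/(-68*(9 - 68) - 27) = 1/(-68*(-59) - 27) = 1/(4012 - 27) = 1/3985 ≈ 0.00025094)
34/50 + B*(-21) = 34/50 + (1/3985)*(-21) = 34*(1/50) - 21/3985 = 17/25 - 21/3985 = 13444/19925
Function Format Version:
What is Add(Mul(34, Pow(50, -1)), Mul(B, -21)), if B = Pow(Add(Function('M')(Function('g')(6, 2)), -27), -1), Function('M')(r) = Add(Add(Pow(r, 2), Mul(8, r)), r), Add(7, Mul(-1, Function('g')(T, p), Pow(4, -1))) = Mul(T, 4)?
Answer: Rational(13444, 19925) ≈ 0.67473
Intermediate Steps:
Function('g')(T, p) = Add(28, Mul(-16, T)) (Function('g')(T, p) = Add(28, Mul(-4, Mul(T, 4))) = Add(28, Mul(-4, Mul(4, T))) = Add(28, Mul(-16, T)))
Function('M')(r) = Add(Pow(r, 2), Mul(9, r))
B = Rational(1, 3985) (B = Pow(Add(Mul(Add(28, Mul(-16, 6)), Add(9, Add(28, Mul(-16, 6)))), -27), -1) = Pow(Add(Mul(Add(28, -96), Add(9, Add(28, -96))), -27), -1) = Pow(Add(Mul(-68, Add(9, -68)), -27), -1) = Pow(Add(Mul(-68, -59), -27), -1) = Pow(Add(4012, -27), -1) = Pow(3985, -1) = Rational(1, 3985) ≈ 0.00025094)
Add(Mul(34, Pow(50, -1)), Mul(B, -21)) = Add(Mul(34, Pow(50, -1)), Mul(Rational(1, 3985), -21)) = Add(Mul(34, Rational(1, 50)), Rational(-21, 3985)) = Add(Rational(17, 25), Rational(-21, 3985)) = Rational(13444, 19925)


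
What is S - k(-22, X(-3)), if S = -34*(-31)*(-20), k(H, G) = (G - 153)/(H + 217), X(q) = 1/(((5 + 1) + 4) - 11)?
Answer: -4110446/195 ≈ -21079.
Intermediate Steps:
X(q) = -1 (X(q) = 1/((6 + 4) - 11) = 1/(10 - 11) = 1/(-1) = -1)
k(H, G) = (-153 + G)/(217 + H)
S = -21080 (S = 1054*(-20) = -21080)
S - k(-22, X(-3)) = -21080 - (-153 - 1)/(217 - 22) = -21080 - (-154)/195 = -21080 - 1*(-154/195) = -21080 + 154/195 = -4110446/195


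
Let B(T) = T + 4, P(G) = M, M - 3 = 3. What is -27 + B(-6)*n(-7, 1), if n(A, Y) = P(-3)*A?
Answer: 57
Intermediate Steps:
M = 6 (M = 3 + 3 = 6)
P(G) = 6
n(A, Y) = 6*A
B(T) = 4 + T
-27 + B(-6)*n(-7, 1) = -27 + (4 - 6)*(6*(-7)) = -27 - 2*(-42) = -27 + 84 = 57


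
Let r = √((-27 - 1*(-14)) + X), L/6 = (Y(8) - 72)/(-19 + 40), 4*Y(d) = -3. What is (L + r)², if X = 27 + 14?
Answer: 90169/196 - 582*√7/7 ≈ 240.07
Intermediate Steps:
Y(d) = -¾ (Y(d) = (¼)*(-3) = -¾)
L = -291/14 (L = 6*((-¾ - 72)/(-19 + 40)) = 6*(-291/4/21) = 6*(-291/4*1/21) = 6*(-97/28) = -291/14 ≈ -20.786)
X = 41
r = 2*√7 (r = √((-27 - 1*(-14)) + 41) = √((-27 + 14) + 41) = √(-13 + 41) = √28 = 2*√7 ≈ 5.2915)
(L + r)² = (-291/14 + 2*√7)²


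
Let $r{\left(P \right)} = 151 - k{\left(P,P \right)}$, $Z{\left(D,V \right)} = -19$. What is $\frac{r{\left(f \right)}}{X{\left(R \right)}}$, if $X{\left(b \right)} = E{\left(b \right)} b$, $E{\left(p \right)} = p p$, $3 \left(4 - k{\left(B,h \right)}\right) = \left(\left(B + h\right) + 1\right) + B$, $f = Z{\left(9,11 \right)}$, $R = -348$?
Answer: $- \frac{385}{126432576} \approx -3.0451 \cdot 10^{-6}$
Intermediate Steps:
$f = -19$
$k{\left(B,h \right)} = \frac{11}{3} - \frac{2 B}{3} - \frac{h}{3}$ ($k{\left(B,h \right)} = 4 - \frac{\left(\left(B + h\right) + 1\right) + B}{3} = 4 - \frac{\left(1 + B + h\right) + B}{3} = 4 - \frac{1 + h + 2 B}{3} = 4 - \left(\frac{1}{3} + \frac{h}{3} + \frac{2 B}{3}\right) = \frac{11}{3} - \frac{2 B}{3} - \frac{h}{3}$)
$E{\left(p \right)} = p^{2}$
$r{\left(P \right)} = \frac{442}{3} + P$ ($r{\left(P \right)} = 151 - \left(\frac{11}{3} - \frac{2 P}{3} - \frac{P}{3}\right) = 151 - \left(\frac{11}{3} - P\right) = 151 + \left(- \frac{11}{3} + P\right) = \frac{442}{3} + P$)
$X{\left(b \right)} = b^{3}$ ($X{\left(b \right)} = b^{2} b = b^{3}$)
$\frac{r{\left(f \right)}}{X{\left(R \right)}} = \frac{\frac{442}{3} - 19}{\left(-348\right)^{3}} = \frac{385}{3 \left(-42144192\right)} = \frac{385}{3} \left(- \frac{1}{42144192}\right) = - \frac{385}{126432576}$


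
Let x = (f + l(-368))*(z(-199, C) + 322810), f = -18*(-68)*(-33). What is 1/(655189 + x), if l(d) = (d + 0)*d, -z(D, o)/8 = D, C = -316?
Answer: 1/30829226053 ≈ 3.2437e-11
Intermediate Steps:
z(D, o) = -8*D
f = -40392 (f = 1224*(-33) = -40392)
l(d) = d² (l(d) = d*d = d²)
x = 30828570864 (x = (-40392 + (-368)²)*(-8*(-199) + 322810) = (-40392 + 135424)*(1592 + 322810) = 95032*324402 = 30828570864)
1/(655189 + x) = 1/(655189 + 30828570864) = 1/30829226053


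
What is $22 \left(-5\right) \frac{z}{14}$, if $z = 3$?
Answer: $- \frac{165}{7} \approx -23.571$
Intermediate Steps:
$22 \left(-5\right) \frac{z}{14} = 22 \left(-5\right) \frac{3}{14} = - 110 \cdot 3 \cdot \frac{1}{14} = \left(-110\right) \frac{3}{14} = - \frac{165}{7}$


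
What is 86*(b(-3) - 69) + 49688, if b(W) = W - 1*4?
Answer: 43152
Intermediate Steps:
b(W) = -4 + W (b(W) = W - 4 = -4 + W)
86*(b(-3) - 69) + 49688 = 86*((-4 - 3) - 69) + 49688 = 86*(-7 - 69) + 49688 = 86*(-76) + 49688 = -6536 + 49688 = 43152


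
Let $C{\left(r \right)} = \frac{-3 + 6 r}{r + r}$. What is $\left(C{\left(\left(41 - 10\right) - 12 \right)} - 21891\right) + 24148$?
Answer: $\frac{85877}{38} \approx 2259.9$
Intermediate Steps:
$C{\left(r \right)} = \frac{-3 + 6 r}{2 r}$
$\left(C{\left(\left(41 - 10\right) - 12 \right)} - 21891\right) + 24148 = \left(\left(3 - \frac{3}{2 \left(\left(41 - 10\right) - 12\right)}\right) - 21891\right) + 24148 = \left(\left(3 - \frac{3}{2 \left(31 - 12\right)}\right) - 21891\right) + 24148 = \left(\left(3 - \frac{3}{2 \cdot 19}\right) - 21891\right) + 24148 = \left(\left(3 - \frac{3}{38}\right) - 21891\right) + 24148 = \left(\frac{111}{38} - 21891\right) + 24148 = - \frac{831747}{38} + 24148 = \frac{85877}{38}$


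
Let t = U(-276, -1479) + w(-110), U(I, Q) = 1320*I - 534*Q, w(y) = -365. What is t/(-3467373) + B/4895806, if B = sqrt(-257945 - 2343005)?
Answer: -425101/3467373 + 5*I*sqrt(104038)/4895806 ≈ -0.1226 + 0.00032941*I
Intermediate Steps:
B = 5*I*sqrt(104038) (B = sqrt(-2600950) = 5*I*sqrt(104038) ≈ 1612.7*I)
U(I, Q) = -534*Q + 1320*I
t = 425101 (t = (-534*(-1479) + 1320*(-276)) - 365 = (789786 - 364320) - 365 = 425466 - 365 = 425101)
t/(-3467373) + B/4895806 = 425101/(-3467373) + (5*I*sqrt(104038))/4895806 = 425101*(-1/3467373) + (5*I*sqrt(104038))*(1/4895806) = -425101/3467373 + 5*I*sqrt(104038)/4895806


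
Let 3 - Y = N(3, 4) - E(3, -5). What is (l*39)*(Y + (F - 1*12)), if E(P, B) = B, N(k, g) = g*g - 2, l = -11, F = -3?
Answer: 13299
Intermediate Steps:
N(k, g) = -2 + g**2 (N(k, g) = g**2 - 2 = -2 + g**2)
Y = -16 (Y = 3 - ((-2 + 4**2) - 1*(-5)) = 3 - ((-2 + 16) + 5) = 3 - (14 + 5) = 3 - 1*19 = 3 - 19 = -16)
(l*39)*(Y + (F - 1*12)) = (-11*39)*(-16 + (-3 - 1*12)) = -429*(-16 + (-3 - 12)) = -429*(-16 - 15) = -429*(-31) = 13299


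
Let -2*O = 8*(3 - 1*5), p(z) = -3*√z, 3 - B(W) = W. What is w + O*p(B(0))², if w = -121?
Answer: 95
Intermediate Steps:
B(W) = 3 - W
O = 8 (O = -4*(3 - 1*5) = -4*(3 - 5) = -4*(-2) = -½*(-16) = 8)
w + O*p(B(0))² = -121 + 8*(-3*√(3 - 1*0))² = -121 + 8*(-3*√(3 + 0))² = -121 + 8*(-3*√3)² = -121 + 8*27 = -121 + 216 = 95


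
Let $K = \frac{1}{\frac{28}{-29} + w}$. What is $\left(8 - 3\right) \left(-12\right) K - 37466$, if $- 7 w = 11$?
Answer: $- \frac{3856562}{103} \approx -37442.0$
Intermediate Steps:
$w = - \frac{11}{7}$ ($w = \left(- \frac{1}{7}\right) 11 = - \frac{11}{7} \approx -1.5714$)
$K = - \frac{203}{515}$ ($K = \frac{1}{\frac{28}{-29} - \frac{11}{7}} = \frac{1}{28 \left(- \frac{1}{29}\right) - \frac{11}{7}} = \frac{1}{- \frac{28}{29} - \frac{11}{7}} = \frac{1}{- \frac{515}{203}} = - \frac{203}{515} \approx -0.39417$)
$\left(8 - 3\right) \left(-12\right) K - 37466 = \left(8 - 3\right) \left(-12\right) \left(- \frac{203}{515}\right) - 37466 = 5 \left(-12\right) \left(- \frac{203}{515}\right) - 37466 = \left(-60\right) \left(- \frac{203}{515}\right) - 37466 = \frac{2436}{103} - 37466 = - \frac{3856562}{103}$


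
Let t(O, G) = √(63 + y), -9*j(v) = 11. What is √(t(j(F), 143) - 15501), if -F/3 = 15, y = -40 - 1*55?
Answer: √(-15501 + 4*I*√2) ≈ 0.0227 + 124.5*I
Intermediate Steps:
y = -95 (y = -40 - 55 = -95)
F = -45 (F = -3*15 = -45)
j(v) = -11/9 (j(v) = -⅑*11 = -11/9)
t(O, G) = 4*I*√2 (t(O, G) = √(63 - 95) = √(-32) = 4*I*√2)
√(t(j(F), 143) - 15501) = √(4*I*√2 - 15501) = √(-15501 + 4*I*√2)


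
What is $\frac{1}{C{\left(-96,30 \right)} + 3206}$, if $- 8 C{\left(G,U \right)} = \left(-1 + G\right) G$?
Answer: $\frac{1}{2042} \approx 0.00048972$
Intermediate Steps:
$C{\left(G,U \right)} = - \frac{G \left(-1 + G\right)}{8}$ ($C{\left(G,U \right)} = - \frac{\left(-1 + G\right) G}{8} = - \frac{G \left(-1 + G\right)}{8}$)
$\frac{1}{C{\left(-96,30 \right)} + 3206} = \frac{1}{\frac{1}{8} \left(-96\right) \left(1 - -96\right) + 3206} = \frac{1}{\frac{1}{8} \left(-96\right) \left(1 + 96\right) + 3206} = \frac{1}{\frac{1}{8} \left(-96\right) 97 + 3206} = \frac{1}{-1164 + 3206} = \frac{1}{2042}$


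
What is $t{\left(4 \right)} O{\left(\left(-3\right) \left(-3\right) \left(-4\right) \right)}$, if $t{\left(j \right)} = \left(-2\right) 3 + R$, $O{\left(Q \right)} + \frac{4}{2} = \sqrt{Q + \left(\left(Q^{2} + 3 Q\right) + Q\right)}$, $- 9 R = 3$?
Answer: $\frac{38}{3} - 38 \sqrt{31} \approx -198.91$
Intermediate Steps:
$R = - \frac{1}{3}$ ($R = \left(- \frac{1}{9}\right) 3 = - \frac{1}{3} \approx -0.33333$)
$O{\left(Q \right)} = -2 + \sqrt{Q^{2} + 5 Q}$ ($O{\left(Q \right)} = -2 + \sqrt{Q + \left(\left(Q^{2} + 3 Q\right) + Q\right)} = -2 + \sqrt{Q + \left(Q^{2} + 4 Q\right)} = -2 + \sqrt{Q^{2} + 5 Q}$)
$t{\left(j \right)} = - \frac{19}{3}$ ($t{\left(j \right)} = \left(-2\right) 3 - \frac{1}{3} = -6 - \frac{1}{3} = - \frac{19}{3}$)
$t{\left(4 \right)} O{\left(\left(-3\right) \left(-3\right) \left(-4\right) \right)} = - \frac{19 \left(-2 + \sqrt{\left(-3\right) \left(-3\right) \left(-4\right) \left(5 + \left(-3\right) \left(-3\right) \left(-4\right)\right)}\right)}{3} = - \frac{19 \left(-2 + \sqrt{9 \left(-4\right) \left(5 + 9 \left(-4\right)\right)}\right)}{3} = - \frac{19 \left(-2 + \sqrt{- 36 \left(5 - 36\right)}\right)}{3} = - \frac{19 \left(-2 + \sqrt{\left(-36\right) \left(-31\right)}\right)}{3} = - \frac{19 \left(-2 + \sqrt{1116}\right)}{3} = - \frac{19 \left(-2 + 6 \sqrt{31}\right)}{3} = \frac{38}{3} - 38 \sqrt{31}$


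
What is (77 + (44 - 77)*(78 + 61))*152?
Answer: -685520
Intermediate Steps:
(77 + (44 - 77)*(78 + 61))*152 = (77 - 33*139)*152 = (77 - 4587)*152 = -4510*152 = -685520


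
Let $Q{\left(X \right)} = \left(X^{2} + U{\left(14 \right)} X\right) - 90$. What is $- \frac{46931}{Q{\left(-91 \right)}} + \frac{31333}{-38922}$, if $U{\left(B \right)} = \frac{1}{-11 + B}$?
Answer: $- \frac{1561759913}{238222101} \approx -6.5559$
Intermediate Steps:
$Q{\left(X \right)} = -90 + X^{2} + \frac{X}{3}$ ($Q{\left(X \right)} = \left(X^{2} + \frac{X}{-11 + 14}\right) - 90 = \left(X^{2} + \frac{X}{3}\right) - 90 = -90 + X^{2} + \frac{X}{3}$)
$- \frac{46931}{Q{\left(-91 \right)}} + \frac{31333}{-38922} = - \frac{46931}{-90 + \left(-91\right)^{2} + \frac{1}{3} \left(-91\right)} + \frac{31333}{-38922} = - \frac{46931}{-90 + 8281 - \frac{91}{3}} + 31333 \left(- \frac{1}{38922}\right) = - \frac{46931}{\frac{24482}{3}} - \frac{31333}{38922} = \left(-46931\right) \frac{3}{24482} - \frac{31333}{38922} = - \frac{140793}{24482} - \frac{31333}{38922} = - \frac{1561759913}{238222101}$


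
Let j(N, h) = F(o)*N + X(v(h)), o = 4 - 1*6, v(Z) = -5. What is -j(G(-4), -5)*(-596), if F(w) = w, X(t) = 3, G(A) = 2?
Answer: -596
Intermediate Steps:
o = -2 (o = 4 - 6 = -2)
j(N, h) = 3 - 2*N (j(N, h) = -2*N + 3 = 3 - 2*N)
-j(G(-4), -5)*(-596) = -(3 - 2*2)*(-596) = -(3 - 4)*(-596) = -1*(-1)*(-596) = 1*(-596) = -596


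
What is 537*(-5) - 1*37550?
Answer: -40235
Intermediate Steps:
537*(-5) - 1*37550 = -2685 - 37550 = -40235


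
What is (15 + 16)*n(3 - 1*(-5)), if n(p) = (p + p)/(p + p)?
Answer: 31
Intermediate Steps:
n(p) = 1 (n(p) = (2*p)/((2*p)) = (2*p)*(1/(2*p)) = 1)
(15 + 16)*n(3 - 1*(-5)) = (15 + 16)*1 = 31*1 = 31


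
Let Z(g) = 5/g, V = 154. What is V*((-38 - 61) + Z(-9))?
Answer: -137984/9 ≈ -15332.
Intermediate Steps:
V*((-38 - 61) + Z(-9)) = 154*((-38 - 61) + 5/(-9)) = 154*(-99 + 5*(-1/9)) = 154*(-99 - 5/9) = 154*(-896/9) = -137984/9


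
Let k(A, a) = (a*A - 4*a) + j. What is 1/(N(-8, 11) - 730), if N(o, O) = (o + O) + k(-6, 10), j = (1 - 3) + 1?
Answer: -1/828 ≈ -0.0012077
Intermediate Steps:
j = -1 (j = -2 + 1 = -1)
k(A, a) = -1 - 4*a + A*a (k(A, a) = (a*A - 4*a) - 1 = (A*a - 4*a) - 1 = (-4*a + A*a) - 1 = -1 - 4*a + A*a)
N(o, O) = -101 + O + o (N(o, O) = (o + O) + (-1 - 4*10 - 6*10) = (O + o) + (-1 - 40 - 60) = (O + o) - 101 = -101 + O + o)
1/(N(-8, 11) - 730) = 1/((-101 + 11 - 8) - 730) = 1/(-98 - 730) = 1/(-828) = -1/828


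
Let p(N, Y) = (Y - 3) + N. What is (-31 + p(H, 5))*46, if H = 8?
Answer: -966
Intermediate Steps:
p(N, Y) = -3 + N + Y (p(N, Y) = (-3 + Y) + N = -3 + N + Y)
(-31 + p(H, 5))*46 = (-31 + (-3 + 8 + 5))*46 = (-31 + 10)*46 = -21*46 = -966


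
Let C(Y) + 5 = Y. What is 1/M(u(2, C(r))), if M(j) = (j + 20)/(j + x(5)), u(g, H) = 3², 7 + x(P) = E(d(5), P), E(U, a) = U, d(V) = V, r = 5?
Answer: 7/29 ≈ 0.24138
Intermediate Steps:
x(P) = -2 (x(P) = -7 + 5 = -2)
C(Y) = -5 + Y
u(g, H) = 9
M(j) = (20 + j)/(-2 + j) (M(j) = (j + 20)/(j - 2) = (20 + j)/(-2 + j))
1/M(u(2, C(r))) = 1/((20 + 9)/(-2 + 9)) = 1/(29/7) = 7/29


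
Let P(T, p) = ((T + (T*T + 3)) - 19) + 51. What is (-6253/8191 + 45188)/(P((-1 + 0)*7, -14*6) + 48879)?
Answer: 370128655/400998596 ≈ 0.92302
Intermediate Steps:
P(T, p) = 35 + T + T² (P(T, p) = ((T + (T² + 3)) - 19) + 51 = ((T + (3 + T²)) - 19) + 51 = ((3 + T + T²) - 19) + 51 = (-16 + T + T²) + 51 = 35 + T + T²)
(-6253/8191 + 45188)/(P((-1 + 0)*7, -14*6) + 48879) = (-6253/8191 + 45188)/((35 + (-1 + 0)*7 + ((-1 + 0)*7)²) + 48879) = (-6253*1/8191 + 45188)/((35 - 1*7 + (-1*7)²) + 48879) = (-6253/8191 + 45188)/((35 - 7 + (-7)²) + 48879) = 370128655/(8191*((35 - 7 + 49) + 48879)) = 370128655/(8191*(77 + 48879)) = (370128655/8191)/48956 = (370128655/8191)*(1/48956) = 370128655/400998596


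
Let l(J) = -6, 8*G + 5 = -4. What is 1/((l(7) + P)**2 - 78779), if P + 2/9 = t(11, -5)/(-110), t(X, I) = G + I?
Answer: -62726400/4939137817679 ≈ -1.2700e-5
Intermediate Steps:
G = -9/8 (G = -5/8 + (1/8)*(-4) = -5/8 - 1/2 = -9/8 ≈ -1.1250)
t(X, I) = -9/8 + I
P = -1319/7920 (P = -2/9 + (-9/8 - 5)/(-110) = -2/9 - 49/8*(-1/110) = -2/9 + 49/880 = -1319/7920 ≈ -0.16654)
1/((l(7) + P)**2 - 78779) = 1/((-6 - 1319/7920)**2 - 78779) = 1/((-48839/7920)**2 - 78779) = 1/(2385247921/62726400 - 78779) = 1/(-4939137817679/62726400) = -62726400/4939137817679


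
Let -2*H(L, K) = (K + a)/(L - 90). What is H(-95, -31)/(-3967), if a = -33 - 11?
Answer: 15/293558 ≈ 5.1097e-5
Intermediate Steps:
a = -44
H(L, K) = -(-44 + K)/(2*(-90 + L)) (H(L, K) = -(K - 44)/(2*(L - 90)) = -(-44 + K)/(2*(-90 + L)))
H(-95, -31)/(-3967) = ((44 - 1*(-31))/(2*(-90 - 95)))/(-3967) = ((1/2)*(44 + 31)/(-185))*(-1/3967) = ((1/2)*(-1/185)*75)*(-1/3967) = -15/74*(-1/3967) = 15/293558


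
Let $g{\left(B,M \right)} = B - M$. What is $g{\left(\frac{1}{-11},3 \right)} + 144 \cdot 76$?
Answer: $\frac{120350}{11} \approx 10941.0$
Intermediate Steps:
$g{\left(\frac{1}{-11},3 \right)} + 144 \cdot 76 = \left(\frac{1}{-11} - 3\right) + 144 \cdot 76 = \left(- \frac{1}{11} - 3\right) + 10944 = - \frac{34}{11} + 10944 = \frac{120350}{11}$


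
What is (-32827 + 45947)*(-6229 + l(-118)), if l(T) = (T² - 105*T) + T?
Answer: 261967040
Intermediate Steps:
l(T) = T² - 104*T
(-32827 + 45947)*(-6229 + l(-118)) = (-32827 + 45947)*(-6229 - 118*(-104 - 118)) = 13120*(-6229 - 118*(-222)) = 13120*(-6229 + 26196) = 13120*19967 = 261967040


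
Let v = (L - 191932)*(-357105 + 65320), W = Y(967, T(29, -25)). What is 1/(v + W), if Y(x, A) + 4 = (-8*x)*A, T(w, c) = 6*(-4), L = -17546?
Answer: 1/61122723890 ≈ 1.6361e-11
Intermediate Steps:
T(w, c) = -24
Y(x, A) = -4 - 8*A*x (Y(x, A) = -4 + (-8*x)*A = -4 - 8*A*x)
W = 185660 (W = -4 - 8*(-24)*967 = -4 + 185664 = 185660)
v = 61122538230 (v = (-17546 - 191932)*(-357105 + 65320) = -209478*(-291785) = 61122538230)
1/(v + W) = 1/(61122538230 + 185660) = 1/61122723890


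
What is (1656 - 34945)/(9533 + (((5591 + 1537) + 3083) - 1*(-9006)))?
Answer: -33289/28750 ≈ -1.1579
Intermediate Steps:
(1656 - 34945)/(9533 + (((5591 + 1537) + 3083) - 1*(-9006))) = -33289/(9533 + ((7128 + 3083) + 9006)) = -33289/(9533 + (10211 + 9006)) = -33289/(9533 + 19217) = -33289/28750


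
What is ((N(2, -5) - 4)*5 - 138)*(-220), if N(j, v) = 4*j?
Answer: 25960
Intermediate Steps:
((N(2, -5) - 4)*5 - 138)*(-220) = ((4*2 - 4)*5 - 138)*(-220) = ((8 - 4)*5 - 138)*(-220) = (4*5 - 138)*(-220) = (20 - 138)*(-220) = -118*(-220) = 25960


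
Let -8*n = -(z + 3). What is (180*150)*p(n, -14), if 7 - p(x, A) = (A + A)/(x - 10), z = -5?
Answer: 4725000/41 ≈ 1.1524e+5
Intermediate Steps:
n = -¼ (n = -(-1)*(-5 + 3)/8 = -(-1)*(-2)/8 = -⅛*2 = -¼ ≈ -0.25000)
p(x, A) = 7 - 2*A/(-10 + x) (p(x, A) = 7 - (A + A)/(x - 10) = 7 - 2*A/(-10 + x))
(180*150)*p(n, -14) = (180*150)*((-70 - 2*(-14) + 7*(-¼))/(-10 - ¼)) = 27000*((-70 + 28 - 7/4)/(-41/4)) = 27000*(-4/41*(-175/4)) = 27000*(175/41) = 4725000/41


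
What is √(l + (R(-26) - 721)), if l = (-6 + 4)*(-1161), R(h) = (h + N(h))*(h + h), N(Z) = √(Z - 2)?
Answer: √(2953 - 104*I*√7) ≈ 54.4 - 2.529*I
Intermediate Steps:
N(Z) = √(-2 + Z)
R(h) = 2*h*(h + √(-2 + h)) (R(h) = (h + √(-2 + h))*(h + h) = (h + √(-2 + h))*(2*h) = 2*h*(h + √(-2 + h)))
l = 2322 (l = -2*(-1161) = 2322)
√(l + (R(-26) - 721)) = √(2322 + (2*(-26)*(-26 + √(-2 - 26)) - 721)) = √(2322 + (2*(-26)*(-26 + √(-28)) - 721)) = √(2322 + (2*(-26)*(-26 + 2*I*√7) - 721)) = √(2322 + ((1352 - 104*I*√7) - 721)) = √(2322 + (631 - 104*I*√7)) = √(2953 - 104*I*√7)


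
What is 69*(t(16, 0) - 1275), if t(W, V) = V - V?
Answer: -87975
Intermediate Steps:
t(W, V) = 0
69*(t(16, 0) - 1275) = 69*(0 - 1275) = 69*(-1275) = -87975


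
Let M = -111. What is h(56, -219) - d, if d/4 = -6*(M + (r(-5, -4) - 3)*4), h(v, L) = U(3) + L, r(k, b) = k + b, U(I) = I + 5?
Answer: -4027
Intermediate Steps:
U(I) = 5 + I
r(k, b) = b + k
h(v, L) = 8 + L (h(v, L) = (5 + 3) + L = 8 + L)
d = 3816 (d = 4*(-6*(-111 + ((-4 - 5) - 3)*4)) = 4*(-6*(-111 + (-9 - 3)*4)) = 4*(-6*(-111 - 12*4)) = 4*(-6*(-111 - 48)) = 4*(-6*(-159)) = 4*954 = 3816)
h(56, -219) - d = (8 - 219) - 1*3816 = -211 - 3816 = -4027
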